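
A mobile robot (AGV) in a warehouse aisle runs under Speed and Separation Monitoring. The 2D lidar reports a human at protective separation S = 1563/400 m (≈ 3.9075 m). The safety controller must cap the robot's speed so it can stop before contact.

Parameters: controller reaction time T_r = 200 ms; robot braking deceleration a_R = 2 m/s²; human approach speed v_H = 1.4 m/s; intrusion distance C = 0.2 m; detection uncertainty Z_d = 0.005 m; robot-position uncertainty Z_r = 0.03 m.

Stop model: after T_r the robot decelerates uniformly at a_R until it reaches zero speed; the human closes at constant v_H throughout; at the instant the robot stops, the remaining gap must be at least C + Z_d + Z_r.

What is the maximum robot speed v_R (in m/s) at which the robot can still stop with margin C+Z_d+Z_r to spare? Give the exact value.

collect terms ⇒ (1/4)·v_R² + (9/10)·v_R + (-1357/400) = 0
  disc = (9/10)² − 4·(1/4)·(-1357/400) = 1681/400 ; √disc = 41/20
  v_R = (−(9/10) + 41/20) / (2·(1/4)) = 23/10 m/s
check:
braking lasts T_s = (23/10)/2 = 1.1500 s
reaction-phase robot travel = 2.3000·0.2000 = 0.4600 m
braking distance = 2.3000²/(2·2.0000) = 1.3225 m
human closes 1.4000·1.3500 = 1.8900 m
residual clearance needed = 0.2000+0.0050+0.0300 = 0.2350 m
sum ≈ 0.4600+1.3225+1.8900+0.2350 ≈ 3.9075 m = S ✓

v_R_max = 23/10 m/s = 2.3000 m/s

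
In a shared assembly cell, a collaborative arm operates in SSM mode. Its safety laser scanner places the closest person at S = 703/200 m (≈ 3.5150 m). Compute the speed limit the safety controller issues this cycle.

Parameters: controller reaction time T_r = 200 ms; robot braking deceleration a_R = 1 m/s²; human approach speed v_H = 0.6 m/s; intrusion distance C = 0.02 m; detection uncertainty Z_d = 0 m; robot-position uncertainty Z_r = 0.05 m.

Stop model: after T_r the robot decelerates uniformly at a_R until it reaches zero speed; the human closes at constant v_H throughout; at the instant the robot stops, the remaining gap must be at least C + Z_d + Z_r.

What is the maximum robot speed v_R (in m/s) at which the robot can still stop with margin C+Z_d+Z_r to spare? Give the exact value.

collect terms ⇒ (1/2)·v_R² + (4/5)·v_R + (-133/40) = 0
  disc = (4/5)² − 4·(1/2)·(-133/40) = 729/100 ; √disc = 27/10
  v_R = (−(4/5) + 27/10) / (2·(1/2)) = 19/10 m/s
check:
stop time T_s = (19/10)/1 = 1.9000 s
reaction-phase robot travel = 1.9000·0.2000 = 0.3800 m
robot covers 1.9000·1.9000 − ½·1.0000·1.9000² = 1.8050 m while stopping
human closes 0.6000·2.1000 = 1.2600 m
residual clearance needed = 0.0200+0.0000+0.0500 = 0.0700 m
sum ≈ 0.3800+1.8050+1.2600+0.0700 ≈ 3.5150 m = S ✓

v_R_max = 19/10 m/s = 1.9000 m/s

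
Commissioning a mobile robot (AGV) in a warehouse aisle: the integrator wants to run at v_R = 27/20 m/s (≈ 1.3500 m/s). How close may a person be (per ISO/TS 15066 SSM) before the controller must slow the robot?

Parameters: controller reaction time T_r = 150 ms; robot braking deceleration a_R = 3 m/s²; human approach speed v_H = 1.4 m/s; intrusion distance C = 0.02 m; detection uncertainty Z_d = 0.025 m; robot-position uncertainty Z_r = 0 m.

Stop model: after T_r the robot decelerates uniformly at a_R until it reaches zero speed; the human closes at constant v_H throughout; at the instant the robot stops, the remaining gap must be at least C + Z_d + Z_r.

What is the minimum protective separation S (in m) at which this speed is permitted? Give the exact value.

S_min = 1113/800 m = 1.3913 m

T_s = v_R/a_R = (27/20)/3 = 0.4500 s
reaction-phase robot travel = 1.3500·0.1500 = 0.2025 m
robot covers 1.3500·0.4500 − ½·3.0000·0.4500² = 0.3038 m while stopping
human over T_r+T_s: 1.4000·(0.1500+0.4500) = 0.8400 m
residual clearance needed = 0.0200+0.0250+0.0000 = 0.0450 m
S_min ≈ 0.2025+0.3038+0.8400+0.0450  ⇒  S_min = 1113/800 m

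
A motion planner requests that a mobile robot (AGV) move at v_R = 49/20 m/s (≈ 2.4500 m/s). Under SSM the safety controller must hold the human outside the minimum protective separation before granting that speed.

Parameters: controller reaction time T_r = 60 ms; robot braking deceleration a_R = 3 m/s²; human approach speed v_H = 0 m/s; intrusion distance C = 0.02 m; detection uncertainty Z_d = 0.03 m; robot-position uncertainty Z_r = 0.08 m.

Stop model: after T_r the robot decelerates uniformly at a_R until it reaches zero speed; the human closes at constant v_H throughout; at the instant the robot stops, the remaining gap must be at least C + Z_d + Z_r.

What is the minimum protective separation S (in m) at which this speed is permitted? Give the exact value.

T_s = v_R/a_R = (49/20)/3 = 0.8167 s
reaction-phase robot travel = 2.4500·0.0600 = 0.1470 m
braking distance = 2.4500²/(2·3.0000) = 1.0004 m
person approaches 0.0000·(0.0600+0.8167) = 0.0000 m
C+Z_d+Z_r = 0.0200+0.0300+0.0800 = 0.1300 m
S_min ≈ 0.1470+1.0004+0.0000+0.1300  ⇒  S_min = 15329/12000 m

S_min = 15329/12000 m = 1.2774 m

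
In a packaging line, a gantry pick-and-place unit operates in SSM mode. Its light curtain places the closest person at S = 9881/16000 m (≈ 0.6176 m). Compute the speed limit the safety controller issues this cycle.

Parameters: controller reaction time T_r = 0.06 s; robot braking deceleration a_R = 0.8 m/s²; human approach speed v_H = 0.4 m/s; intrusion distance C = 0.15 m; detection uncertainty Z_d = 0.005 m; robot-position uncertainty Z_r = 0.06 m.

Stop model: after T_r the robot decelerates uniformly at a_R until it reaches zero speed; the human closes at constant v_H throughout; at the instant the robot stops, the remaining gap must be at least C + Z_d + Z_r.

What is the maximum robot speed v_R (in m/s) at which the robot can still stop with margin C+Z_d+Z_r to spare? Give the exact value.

v_R_max = 9/20 m/s = 0.4500 m/s

quadratic (5/8)·v² + (14/25)·v + (-6057/16000) = 0
  disc = (14/25)² − 4·(5/8)·(-6057/16000) = 201601/160000 ; √disc = 449/400
  v_R = (−(14/25) + 449/400) / (2·(5/8)) = 9/20 m/s
check:
braking lasts T_s = (9/20)/(4/5) = 0.5625 s
reaction-phase robot travel = 0.4500·0.0600 = 0.0270 m
robot covers 0.4500·0.5625 − ½·0.8000·0.5625² = 0.1266 m while stopping
person approaches 0.4000·(0.0600+0.5625) = 0.2490 m
residual clearance needed = 0.1500+0.0050+0.0600 = 0.2150 m
sum ≈ 0.0270+0.1266+0.2490+0.2150 ≈ 0.6176 m = S ✓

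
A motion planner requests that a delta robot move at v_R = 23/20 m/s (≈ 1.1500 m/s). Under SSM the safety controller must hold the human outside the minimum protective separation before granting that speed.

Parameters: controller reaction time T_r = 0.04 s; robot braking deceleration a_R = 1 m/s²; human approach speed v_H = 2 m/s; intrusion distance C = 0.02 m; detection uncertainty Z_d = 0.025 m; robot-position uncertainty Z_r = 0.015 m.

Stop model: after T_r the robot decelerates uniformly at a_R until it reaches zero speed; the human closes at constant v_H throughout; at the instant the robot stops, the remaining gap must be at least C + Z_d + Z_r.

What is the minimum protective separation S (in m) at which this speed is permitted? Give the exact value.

T_s = v_R/a_R = (23/20)/1 = 1.1500 s
robot covers v_R·T_r = 1.1500·0.0400 = 0.0460 m before braking
braking distance = 1.1500²/(2·1.0000) = 0.6613 m
person approaches 2.0000·(0.0400+1.1500) = 2.3800 m
C+Z_d+Z_r = 0.0200+0.0250+0.0150 = 0.0600 m
S_min ≈ 0.0460+0.6613+2.3800+0.0600  ⇒  S_min = 12589/4000 m

S_min = 12589/4000 m = 3.1473 m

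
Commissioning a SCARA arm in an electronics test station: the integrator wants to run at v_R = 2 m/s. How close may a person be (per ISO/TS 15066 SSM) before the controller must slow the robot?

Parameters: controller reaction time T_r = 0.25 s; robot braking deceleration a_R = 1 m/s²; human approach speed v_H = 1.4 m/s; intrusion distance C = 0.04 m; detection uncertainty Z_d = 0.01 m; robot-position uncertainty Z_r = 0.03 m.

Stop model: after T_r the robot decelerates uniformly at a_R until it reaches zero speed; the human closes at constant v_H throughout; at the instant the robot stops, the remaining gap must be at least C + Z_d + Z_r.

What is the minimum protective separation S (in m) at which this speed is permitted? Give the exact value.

S_min = 573/100 m = 5.7300 m

T_s = v_R/a_R = 2/1 = 2.0000 s
robot in T_r: 2.0000·0.2500 = 0.5000 m
braking distance = 2.0000²/(2·1.0000) = 2.0000 m
person approaches 1.4000·(0.2500+2.0000) = 3.1500 m
margins: 0.0400+0.0100+0.0300 = 0.0800 m
S_min ≈ 0.5000+2.0000+3.1500+0.0800  ⇒  S_min = 573/100 m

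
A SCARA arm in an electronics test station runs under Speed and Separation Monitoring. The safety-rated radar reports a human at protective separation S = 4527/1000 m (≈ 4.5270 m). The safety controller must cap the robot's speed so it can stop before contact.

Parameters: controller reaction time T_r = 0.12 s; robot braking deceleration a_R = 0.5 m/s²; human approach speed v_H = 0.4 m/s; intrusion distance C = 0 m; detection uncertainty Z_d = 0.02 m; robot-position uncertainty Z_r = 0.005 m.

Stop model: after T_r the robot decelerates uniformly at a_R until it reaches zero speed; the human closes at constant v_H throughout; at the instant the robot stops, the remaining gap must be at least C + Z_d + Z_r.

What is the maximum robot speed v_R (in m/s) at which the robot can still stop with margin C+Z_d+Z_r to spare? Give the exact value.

at the boundary: (1)·v² + (23/25)·v + (-2227/500) = 0
  disc = (23/25)² − 4·(1)·(-2227/500) = 11664/625 ; √disc = 108/25
  v_R = (−(23/25) + 108/25) / (2·(1)) = 17/10 m/s
check:
T_s = v_R/a_R = (17/10)/(1/2) = 3.4000 s
robot in T_r: 1.7000·0.1200 = 0.2040 m
robot under decel: 1.7000²/(2·0.5000) = 2.8900 m
human closes 0.4000·3.5200 = 1.4080 m
residual clearance needed = 0.0000+0.0200+0.0050 = 0.0250 m
sum ≈ 0.2040+2.8900+1.4080+0.0250 ≈ 4.5270 m = S ✓

v_R_max = 17/10 m/s = 1.7000 m/s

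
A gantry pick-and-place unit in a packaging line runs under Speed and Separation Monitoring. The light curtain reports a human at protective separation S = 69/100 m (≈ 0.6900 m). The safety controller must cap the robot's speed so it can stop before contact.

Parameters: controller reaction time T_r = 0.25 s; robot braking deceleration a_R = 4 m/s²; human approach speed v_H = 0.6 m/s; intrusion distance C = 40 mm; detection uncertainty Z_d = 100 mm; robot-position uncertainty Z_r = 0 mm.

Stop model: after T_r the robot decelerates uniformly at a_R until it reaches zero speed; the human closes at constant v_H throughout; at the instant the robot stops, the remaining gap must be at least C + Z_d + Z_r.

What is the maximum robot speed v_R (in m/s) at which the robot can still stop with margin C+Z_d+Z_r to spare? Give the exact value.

quadratic (1/8)·v² + (2/5)·v + (-2/5) = 0
  disc = (2/5)² − 4·(1/8)·(-2/5) = 9/25 ; √disc = 3/5
  v_R = (−(2/5) + 3/5) / (2·(1/8)) = 4/5 m/s
check:
braking lasts T_s = (4/5)/4 = 0.2000 s
robot covers v_R·T_r = 0.8000·0.2500 = 0.2000 m before braking
robot under decel: 0.8000²/(2·4.0000) = 0.0800 m
human closes 0.6000·0.4500 = 0.2700 m
margins: 0.0400+0.1000+0.0000 = 0.1400 m
sum ≈ 0.2000+0.0800+0.2700+0.1400 ≈ 0.6900 m = S ✓

v_R_max = 4/5 m/s = 0.8000 m/s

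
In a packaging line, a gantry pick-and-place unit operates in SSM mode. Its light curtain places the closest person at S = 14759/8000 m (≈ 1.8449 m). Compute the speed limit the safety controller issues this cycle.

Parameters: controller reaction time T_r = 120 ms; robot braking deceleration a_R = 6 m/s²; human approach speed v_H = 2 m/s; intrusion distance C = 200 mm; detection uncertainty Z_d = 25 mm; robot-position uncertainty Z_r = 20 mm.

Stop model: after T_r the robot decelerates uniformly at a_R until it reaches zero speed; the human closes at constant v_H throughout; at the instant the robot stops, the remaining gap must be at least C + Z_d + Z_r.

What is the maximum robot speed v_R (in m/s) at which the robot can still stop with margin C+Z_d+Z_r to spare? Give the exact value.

v_R_max = 43/20 m/s = 2.1500 m/s

quadratic (1/12)·v² + (34/75)·v + (-10879/8000) = 0
  disc = (34/75)² − 4·(1/12)·(-10879/8000) = 237169/360000 ; √disc = 487/600
  v_R = (−(34/75) + 487/600) / (2·(1/12)) = 43/20 m/s
check:
stop time T_s = (43/20)/6 = 0.3583 s
reaction-phase robot travel = 2.1500·0.1200 = 0.2580 m
robot covers 2.1500·0.3583 − ½·6.0000·0.3583² = 0.3852 m while stopping
human closes 2.0000·0.4783 = 0.9567 m
C+Z_d+Z_r = 0.2000+0.0250+0.0200 = 0.2450 m
sum ≈ 0.2580+0.3852+0.9567+0.2450 ≈ 1.8449 m = S ✓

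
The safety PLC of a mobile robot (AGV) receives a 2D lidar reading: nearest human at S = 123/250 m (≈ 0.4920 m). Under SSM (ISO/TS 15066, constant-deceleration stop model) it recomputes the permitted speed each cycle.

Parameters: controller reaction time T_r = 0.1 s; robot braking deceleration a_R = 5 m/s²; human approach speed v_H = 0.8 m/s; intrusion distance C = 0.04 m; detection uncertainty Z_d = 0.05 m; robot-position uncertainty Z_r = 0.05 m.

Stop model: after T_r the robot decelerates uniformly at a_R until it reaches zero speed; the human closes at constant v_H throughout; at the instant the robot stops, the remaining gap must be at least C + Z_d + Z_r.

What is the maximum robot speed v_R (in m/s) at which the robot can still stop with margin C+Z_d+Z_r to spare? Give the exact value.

quadratic (1/10)·v² + (13/50)·v + (-34/125) = 0
  disc = (13/50)² − 4·(1/10)·(-34/125) = 441/2500 ; √disc = 21/50
  v_R = (−(13/50) + 21/50) / (2·(1/10)) = 4/5 m/s
check:
braking lasts T_s = (4/5)/5 = 0.1600 s
reaction-phase robot travel = 0.8000·0.1000 = 0.0800 m
robot covers 0.8000·0.1600 − ½·5.0000·0.1600² = 0.0640 m while stopping
person approaches 0.8000·(0.1000+0.1600) = 0.2080 m
residual clearance needed = 0.0400+0.0500+0.0500 = 0.1400 m
sum ≈ 0.0800+0.0640+0.2080+0.1400 ≈ 0.4920 m = S ✓

v_R_max = 4/5 m/s = 0.8000 m/s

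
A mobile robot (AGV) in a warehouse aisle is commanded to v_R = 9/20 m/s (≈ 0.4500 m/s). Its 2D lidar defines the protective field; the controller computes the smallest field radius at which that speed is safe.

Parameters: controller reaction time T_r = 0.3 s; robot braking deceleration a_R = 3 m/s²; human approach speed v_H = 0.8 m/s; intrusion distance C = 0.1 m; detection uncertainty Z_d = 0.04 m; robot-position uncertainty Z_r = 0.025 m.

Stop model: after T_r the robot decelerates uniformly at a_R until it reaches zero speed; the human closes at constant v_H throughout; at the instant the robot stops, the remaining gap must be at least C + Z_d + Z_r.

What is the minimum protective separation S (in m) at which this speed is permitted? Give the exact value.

S_min = 111/160 m = 0.6937 m

stop time T_s = (9/20)/3 = 0.1500 s
reaction-phase robot travel = 0.4500·0.3000 = 0.1350 m
robot covers 0.4500·0.1500 − ½·3.0000·0.1500² = 0.0338 m while stopping
human over T_r+T_s: 0.8000·(0.3000+0.1500) = 0.3600 m
C+Z_d+Z_r = 0.1000+0.0400+0.0250 = 0.1650 m
S_min ≈ 0.1350+0.0338+0.3600+0.1650  ⇒  S_min = 111/160 m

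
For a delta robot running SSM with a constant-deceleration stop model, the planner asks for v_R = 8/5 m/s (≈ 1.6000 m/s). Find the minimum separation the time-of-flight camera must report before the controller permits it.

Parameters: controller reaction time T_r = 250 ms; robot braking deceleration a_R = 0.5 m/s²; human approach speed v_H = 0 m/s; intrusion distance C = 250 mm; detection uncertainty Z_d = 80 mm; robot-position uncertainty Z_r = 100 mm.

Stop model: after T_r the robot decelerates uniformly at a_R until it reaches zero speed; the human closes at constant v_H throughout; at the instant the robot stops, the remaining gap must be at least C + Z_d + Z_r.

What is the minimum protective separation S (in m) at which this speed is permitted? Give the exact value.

S_min = 339/100 m = 3.3900 m

stop time T_s = (8/5)/(1/2) = 3.2000 s
reaction-phase robot travel = 1.6000·0.2500 = 0.4000 m
braking distance = 1.6000²/(2·0.5000) = 2.5600 m
human closes 0.0000·3.4500 = 0.0000 m
margins: 0.2500+0.0800+0.1000 = 0.4300 m
S_min ≈ 0.4000+2.5600+0.0000+0.4300  ⇒  S_min = 339/100 m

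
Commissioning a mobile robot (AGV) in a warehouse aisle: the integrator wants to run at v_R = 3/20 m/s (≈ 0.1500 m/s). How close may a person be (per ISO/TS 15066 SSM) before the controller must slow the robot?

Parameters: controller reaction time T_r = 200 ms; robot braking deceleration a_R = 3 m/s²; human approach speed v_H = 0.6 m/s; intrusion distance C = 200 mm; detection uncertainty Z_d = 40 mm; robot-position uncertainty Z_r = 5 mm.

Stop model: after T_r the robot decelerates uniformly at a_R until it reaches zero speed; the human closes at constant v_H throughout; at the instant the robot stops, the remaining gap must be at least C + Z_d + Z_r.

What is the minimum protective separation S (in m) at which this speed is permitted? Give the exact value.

S_min = 343/800 m = 0.4288 m

T_s = v_R/a_R = (3/20)/3 = 0.0500 s
robot in T_r: 0.1500·0.2000 = 0.0300 m
robot under decel: 0.1500²/(2·3.0000) = 0.0037 m
person approaches 0.6000·(0.2000+0.0500) = 0.1500 m
margins: 0.2000+0.0400+0.0050 = 0.2450 m
S_min ≈ 0.0300+0.0037+0.1500+0.2450  ⇒  S_min = 343/800 m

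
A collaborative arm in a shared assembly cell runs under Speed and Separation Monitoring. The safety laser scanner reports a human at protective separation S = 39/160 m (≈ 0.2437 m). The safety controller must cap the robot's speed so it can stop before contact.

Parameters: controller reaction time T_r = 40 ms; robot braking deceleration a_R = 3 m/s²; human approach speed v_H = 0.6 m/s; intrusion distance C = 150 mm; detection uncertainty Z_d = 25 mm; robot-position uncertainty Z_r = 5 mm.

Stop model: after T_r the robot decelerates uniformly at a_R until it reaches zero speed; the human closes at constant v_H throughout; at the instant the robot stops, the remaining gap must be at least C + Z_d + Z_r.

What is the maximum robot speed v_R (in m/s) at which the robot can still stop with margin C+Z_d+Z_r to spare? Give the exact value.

quadratic (1/6)·v² + (6/25)·v + (-159/4000) = 0
  disc = (6/25)² − 4·(1/6)·(-159/4000) = 841/10000 ; √disc = 29/100
  v_R = (−(6/25) + 29/100) / (2·(1/6)) = 3/20 m/s
check:
T_s = v_R/a_R = (3/20)/3 = 0.0500 s
robot covers v_R·T_r = 0.1500·0.0400 = 0.0060 m before braking
robot covers 0.1500·0.0500 − ½·3.0000·0.0500² = 0.0037 m while stopping
person approaches 0.6000·(0.0400+0.0500) = 0.0540 m
C+Z_d+Z_r = 0.1500+0.0250+0.0050 = 0.1800 m
sum ≈ 0.0060+0.0037+0.0540+0.1800 ≈ 0.2437 m = S ✓

v_R_max = 3/20 m/s = 0.1500 m/s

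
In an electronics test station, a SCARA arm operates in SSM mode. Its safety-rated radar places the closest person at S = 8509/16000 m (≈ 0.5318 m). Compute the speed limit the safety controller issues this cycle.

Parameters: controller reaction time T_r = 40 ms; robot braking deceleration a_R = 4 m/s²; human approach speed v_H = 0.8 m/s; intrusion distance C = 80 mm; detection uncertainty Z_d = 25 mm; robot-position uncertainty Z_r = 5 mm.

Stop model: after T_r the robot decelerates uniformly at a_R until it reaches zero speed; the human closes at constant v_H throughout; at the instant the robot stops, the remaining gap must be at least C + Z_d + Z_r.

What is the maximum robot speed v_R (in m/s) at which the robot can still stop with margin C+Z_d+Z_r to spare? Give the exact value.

v_R_max = 21/20 m/s = 1.0500 m/s

quadratic (1/8)·v² + (6/25)·v + (-6237/16000) = 0
  disc = (6/25)² − 4·(1/8)·(-6237/16000) = 40401/160000 ; √disc = 201/400
  v_R = (−(6/25) + 201/400) / (2·(1/8)) = 21/20 m/s
check:
T_s = v_R/a_R = (21/20)/4 = 0.2625 s
robot in T_r: 1.0500·0.0400 = 0.0420 m
robot under decel: 1.0500²/(2·4.0000) = 0.1378 m
human over T_r+T_s: 0.8000·(0.0400+0.2625) = 0.2420 m
margins: 0.0800+0.0250+0.0050 = 0.1100 m
sum ≈ 0.0420+0.1378+0.2420+0.1100 ≈ 0.5318 m = S ✓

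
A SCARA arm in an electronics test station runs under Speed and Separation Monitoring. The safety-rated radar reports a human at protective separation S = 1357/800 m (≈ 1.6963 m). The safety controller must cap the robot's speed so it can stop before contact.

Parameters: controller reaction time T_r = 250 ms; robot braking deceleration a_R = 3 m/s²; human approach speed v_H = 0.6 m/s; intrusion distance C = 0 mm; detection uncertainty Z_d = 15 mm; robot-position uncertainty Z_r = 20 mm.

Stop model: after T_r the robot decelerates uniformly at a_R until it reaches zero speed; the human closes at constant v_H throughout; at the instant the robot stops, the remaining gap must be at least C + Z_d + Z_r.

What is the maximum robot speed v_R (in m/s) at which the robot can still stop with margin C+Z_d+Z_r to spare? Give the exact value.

collect terms ⇒ (1/6)·v_R² + (9/20)·v_R + (-1209/800) = 0
  disc = (9/20)² − 4·(1/6)·(-1209/800) = 121/100 ; √disc = 11/10
  v_R = (−(9/20) + 11/10) / (2·(1/6)) = 39/20 m/s
check:
braking lasts T_s = (39/20)/3 = 0.6500 s
reaction-phase robot travel = 1.9500·0.2500 = 0.4875 m
robot covers 1.9500·0.6500 − ½·3.0000·0.6500² = 0.6338 m while stopping
human closes 0.6000·0.9000 = 0.5400 m
C+Z_d+Z_r = 0.0000+0.0150+0.0200 = 0.0350 m
sum ≈ 0.4875+0.6338+0.5400+0.0350 ≈ 1.6963 m = S ✓

v_R_max = 39/20 m/s = 1.9500 m/s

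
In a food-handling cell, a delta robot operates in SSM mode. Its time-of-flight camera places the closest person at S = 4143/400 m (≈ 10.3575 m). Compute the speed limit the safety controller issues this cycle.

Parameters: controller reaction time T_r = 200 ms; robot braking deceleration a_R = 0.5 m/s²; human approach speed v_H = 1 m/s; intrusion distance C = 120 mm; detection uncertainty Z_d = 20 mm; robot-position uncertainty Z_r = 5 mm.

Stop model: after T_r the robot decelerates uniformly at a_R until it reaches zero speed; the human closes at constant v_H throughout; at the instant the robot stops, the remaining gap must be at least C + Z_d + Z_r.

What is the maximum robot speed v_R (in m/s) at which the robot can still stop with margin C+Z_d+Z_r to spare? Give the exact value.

collect terms ⇒ (1)·v_R² + (11/5)·v_R + (-801/80) = 0
  disc = (11/5)² − 4·(1)·(-801/80) = 4489/100 ; √disc = 67/10
  v_R = (−(11/5) + 67/10) / (2·(1)) = 9/4 m/s
check:
stop time T_s = (9/4)/(1/2) = 4.5000 s
robot in T_r: 2.2500·0.2000 = 0.4500 m
robot under decel: 2.2500²/(2·0.5000) = 5.0625 m
human over T_r+T_s: 1.0000·(0.2000+4.5000) = 4.7000 m
C+Z_d+Z_r = 0.1200+0.0200+0.0050 = 0.1450 m
sum ≈ 0.4500+5.0625+4.7000+0.1450 ≈ 10.3575 m = S ✓

v_R_max = 9/4 m/s = 2.2500 m/s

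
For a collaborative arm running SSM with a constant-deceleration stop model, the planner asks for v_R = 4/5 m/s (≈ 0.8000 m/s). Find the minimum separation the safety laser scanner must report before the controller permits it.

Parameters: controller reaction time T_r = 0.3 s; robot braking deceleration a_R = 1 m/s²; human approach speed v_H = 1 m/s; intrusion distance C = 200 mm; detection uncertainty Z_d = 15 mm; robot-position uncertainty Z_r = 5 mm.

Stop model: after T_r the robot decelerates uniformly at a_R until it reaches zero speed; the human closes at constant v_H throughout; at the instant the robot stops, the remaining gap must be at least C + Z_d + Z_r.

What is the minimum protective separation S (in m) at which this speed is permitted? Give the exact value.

stop time T_s = (4/5)/1 = 0.8000 s
robot covers v_R·T_r = 0.8000·0.3000 = 0.2400 m before braking
braking distance = 0.8000²/(2·1.0000) = 0.3200 m
human over T_r+T_s: 1.0000·(0.3000+0.8000) = 1.1000 m
residual clearance needed = 0.2000+0.0150+0.0050 = 0.2200 m
S_min ≈ 0.2400+0.3200+1.1000+0.2200  ⇒  S_min = 47/25 m

S_min = 47/25 m = 1.8800 m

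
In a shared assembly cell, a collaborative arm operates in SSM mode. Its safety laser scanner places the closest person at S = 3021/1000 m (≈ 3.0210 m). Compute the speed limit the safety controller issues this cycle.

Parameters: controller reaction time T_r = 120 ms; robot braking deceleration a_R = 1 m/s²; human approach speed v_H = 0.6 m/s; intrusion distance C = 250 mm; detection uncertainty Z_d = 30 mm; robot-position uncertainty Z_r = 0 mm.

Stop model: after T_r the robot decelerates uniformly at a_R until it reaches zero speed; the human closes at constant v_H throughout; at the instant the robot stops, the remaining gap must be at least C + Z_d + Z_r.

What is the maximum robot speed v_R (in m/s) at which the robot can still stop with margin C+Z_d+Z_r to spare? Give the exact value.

quadratic (1/2)·v² + (18/25)·v + (-2669/1000) = 0
  disc = (18/25)² − 4·(1/2)·(-2669/1000) = 14641/2500 ; √disc = 121/50
  v_R = (−(18/25) + 121/50) / (2·(1/2)) = 17/10 m/s
check:
braking lasts T_s = (17/10)/1 = 1.7000 s
robot covers v_R·T_r = 1.7000·0.1200 = 0.2040 m before braking
robot covers 1.7000·1.7000 − ½·1.0000·1.7000² = 1.4450 m while stopping
human over T_r+T_s: 0.6000·(0.1200+1.7000) = 1.0920 m
margins: 0.2500+0.0300+0.0000 = 0.2800 m
sum ≈ 0.2040+1.4450+1.0920+0.2800 ≈ 3.0210 m = S ✓

v_R_max = 17/10 m/s = 1.7000 m/s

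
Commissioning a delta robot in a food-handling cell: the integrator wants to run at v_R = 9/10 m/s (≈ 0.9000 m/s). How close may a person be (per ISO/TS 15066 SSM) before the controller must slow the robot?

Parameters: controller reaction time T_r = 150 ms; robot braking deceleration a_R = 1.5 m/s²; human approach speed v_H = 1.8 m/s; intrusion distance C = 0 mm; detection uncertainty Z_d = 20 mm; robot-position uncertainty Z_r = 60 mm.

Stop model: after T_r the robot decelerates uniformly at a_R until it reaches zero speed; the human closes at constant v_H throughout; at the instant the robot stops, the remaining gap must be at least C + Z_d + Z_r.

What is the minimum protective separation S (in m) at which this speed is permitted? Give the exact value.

S_min = 367/200 m = 1.8350 m

stop time T_s = (9/10)/(3/2) = 0.6000 s
reaction-phase robot travel = 0.9000·0.1500 = 0.1350 m
robot covers 0.9000·0.6000 − ½·1.5000·0.6000² = 0.2700 m while stopping
person approaches 1.8000·(0.1500+0.6000) = 1.3500 m
residual clearance needed = 0.0000+0.0200+0.0600 = 0.0800 m
S_min ≈ 0.1350+0.2700+1.3500+0.0800  ⇒  S_min = 367/200 m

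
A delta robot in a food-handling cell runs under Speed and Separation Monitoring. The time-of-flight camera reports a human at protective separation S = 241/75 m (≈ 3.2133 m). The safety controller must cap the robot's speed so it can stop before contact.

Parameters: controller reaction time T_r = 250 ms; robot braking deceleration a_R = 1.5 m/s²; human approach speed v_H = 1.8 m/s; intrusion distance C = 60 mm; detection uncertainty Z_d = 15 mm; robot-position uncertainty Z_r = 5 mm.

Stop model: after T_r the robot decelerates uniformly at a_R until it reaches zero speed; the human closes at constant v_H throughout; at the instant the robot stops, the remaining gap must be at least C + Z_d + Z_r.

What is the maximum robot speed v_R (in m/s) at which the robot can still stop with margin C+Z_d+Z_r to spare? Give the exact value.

v_R_max = 7/5 m/s = 1.4000 m/s

quadratic (1/3)·v² + (29/20)·v + (-161/60) = 0
  disc = (29/20)² − 4·(1/3)·(-161/60) = 20449/3600 ; √disc = 143/60
  v_R = (−(29/20) + 143/60) / (2·(1/3)) = 7/5 m/s
check:
stop time T_s = (7/5)/(3/2) = 0.9333 s
reaction-phase robot travel = 1.4000·0.2500 = 0.3500 m
robot covers 1.4000·0.9333 − ½·1.5000·0.9333² = 0.6533 m while stopping
human over T_r+T_s: 1.8000·(0.2500+0.9333) = 2.1300 m
C+Z_d+Z_r = 0.0600+0.0150+0.0050 = 0.0800 m
sum ≈ 0.3500+0.6533+2.1300+0.0800 ≈ 3.2133 m = S ✓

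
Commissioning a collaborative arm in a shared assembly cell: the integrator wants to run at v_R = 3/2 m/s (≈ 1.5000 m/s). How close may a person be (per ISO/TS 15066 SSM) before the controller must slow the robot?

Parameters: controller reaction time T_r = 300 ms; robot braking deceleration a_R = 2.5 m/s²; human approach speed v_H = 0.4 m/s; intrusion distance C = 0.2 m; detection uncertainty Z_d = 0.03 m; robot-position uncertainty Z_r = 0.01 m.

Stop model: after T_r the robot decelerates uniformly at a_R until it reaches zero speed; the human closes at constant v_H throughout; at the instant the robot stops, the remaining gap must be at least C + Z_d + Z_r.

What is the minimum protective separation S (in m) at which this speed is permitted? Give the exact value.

stop time T_s = (3/2)/(5/2) = 0.6000 s
robot covers v_R·T_r = 1.5000·0.3000 = 0.4500 m before braking
braking distance = 1.5000²/(2·2.5000) = 0.4500 m
human over T_r+T_s: 0.4000·(0.3000+0.6000) = 0.3600 m
residual clearance needed = 0.2000+0.0300+0.0100 = 0.2400 m
S_min ≈ 0.4500+0.4500+0.3600+0.2400  ⇒  S_min = 3/2 m

S_min = 3/2 m = 1.5000 m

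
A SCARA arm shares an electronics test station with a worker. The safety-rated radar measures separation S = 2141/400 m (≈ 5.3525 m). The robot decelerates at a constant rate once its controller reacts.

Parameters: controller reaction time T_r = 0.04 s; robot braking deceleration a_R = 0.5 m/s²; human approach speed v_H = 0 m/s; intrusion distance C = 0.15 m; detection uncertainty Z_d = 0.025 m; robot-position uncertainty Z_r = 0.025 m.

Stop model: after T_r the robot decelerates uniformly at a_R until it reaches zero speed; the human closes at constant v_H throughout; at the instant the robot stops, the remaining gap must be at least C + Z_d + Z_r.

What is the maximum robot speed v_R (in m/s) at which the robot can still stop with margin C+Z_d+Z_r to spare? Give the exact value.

quadratic (1)·v² + (1/25)·v + (-2061/400) = 0
  disc = (1/25)² − 4·(1)·(-2061/400) = 51529/2500 ; √disc = 227/50
  v_R = (−(1/25) + 227/50) / (2·(1)) = 9/4 m/s
check:
braking lasts T_s = (9/4)/(1/2) = 4.5000 s
reaction-phase robot travel = 2.2500·0.0400 = 0.0900 m
braking distance = 2.2500²/(2·0.5000) = 5.0625 m
person approaches 0.0000·(0.0400+4.5000) = 0.0000 m
margins: 0.1500+0.0250+0.0250 = 0.2000 m
sum ≈ 0.0900+5.0625+0.0000+0.2000 ≈ 5.3525 m = S ✓

v_R_max = 9/4 m/s = 2.2500 m/s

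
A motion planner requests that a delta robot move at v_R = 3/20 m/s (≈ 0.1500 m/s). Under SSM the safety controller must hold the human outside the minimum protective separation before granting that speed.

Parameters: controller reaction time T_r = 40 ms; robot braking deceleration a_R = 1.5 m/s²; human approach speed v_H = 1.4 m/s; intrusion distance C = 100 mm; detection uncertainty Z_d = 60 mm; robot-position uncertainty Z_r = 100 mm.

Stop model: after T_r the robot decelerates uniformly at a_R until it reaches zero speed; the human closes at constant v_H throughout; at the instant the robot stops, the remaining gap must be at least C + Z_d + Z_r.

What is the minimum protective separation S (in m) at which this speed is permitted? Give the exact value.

S_min = 939/2000 m = 0.4695 m

braking lasts T_s = (3/20)/(3/2) = 0.1000 s
reaction-phase robot travel = 0.1500·0.0400 = 0.0060 m
robot covers 0.1500·0.1000 − ½·1.5000·0.1000² = 0.0075 m while stopping
person approaches 1.4000·(0.0400+0.1000) = 0.1960 m
residual clearance needed = 0.1000+0.0600+0.1000 = 0.2600 m
S_min ≈ 0.0060+0.0075+0.1960+0.2600  ⇒  S_min = 939/2000 m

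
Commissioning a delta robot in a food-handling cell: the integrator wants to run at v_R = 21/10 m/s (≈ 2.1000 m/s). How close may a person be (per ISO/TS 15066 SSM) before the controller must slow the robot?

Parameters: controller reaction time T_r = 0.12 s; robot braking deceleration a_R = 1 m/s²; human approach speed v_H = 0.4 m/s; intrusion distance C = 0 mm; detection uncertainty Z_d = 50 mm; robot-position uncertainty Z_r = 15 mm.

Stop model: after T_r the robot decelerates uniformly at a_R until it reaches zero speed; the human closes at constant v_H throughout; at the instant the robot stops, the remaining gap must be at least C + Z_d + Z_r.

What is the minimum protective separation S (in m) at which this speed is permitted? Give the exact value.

T_s = v_R/a_R = (21/10)/1 = 2.1000 s
robot in T_r: 2.1000·0.1200 = 0.2520 m
robot under decel: 2.1000²/(2·1.0000) = 2.2050 m
human closes 0.4000·2.2200 = 0.8880 m
margins: 0.0000+0.0500+0.0150 = 0.0650 m
S_min ≈ 0.2520+2.2050+0.8880+0.0650  ⇒  S_min = 341/100 m

S_min = 341/100 m = 3.4100 m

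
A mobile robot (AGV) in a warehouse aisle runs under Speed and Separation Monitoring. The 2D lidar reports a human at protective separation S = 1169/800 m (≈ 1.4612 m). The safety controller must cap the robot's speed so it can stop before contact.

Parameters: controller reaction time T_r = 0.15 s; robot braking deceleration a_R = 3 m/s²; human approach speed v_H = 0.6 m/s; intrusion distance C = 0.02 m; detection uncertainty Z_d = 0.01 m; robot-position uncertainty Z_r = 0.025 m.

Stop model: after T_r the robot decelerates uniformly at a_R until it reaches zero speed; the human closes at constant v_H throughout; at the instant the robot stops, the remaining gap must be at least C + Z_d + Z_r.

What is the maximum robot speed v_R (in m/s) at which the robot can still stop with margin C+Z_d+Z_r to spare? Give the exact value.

at the boundary: (1/6)·v² + (7/20)·v + (-1053/800) = 0
  disc = (7/20)² − 4·(1/6)·(-1053/800) = 1 ; √disc = 1
  v_R = (−(7/20) + 1) / (2·(1/6)) = 39/20 m/s
check:
stop time T_s = (39/20)/3 = 0.6500 s
robot in T_r: 1.9500·0.1500 = 0.2925 m
robot under decel: 1.9500²/(2·3.0000) = 0.6338 m
human over T_r+T_s: 0.6000·(0.1500+0.6500) = 0.4800 m
C+Z_d+Z_r = 0.0200+0.0100+0.0250 = 0.0550 m
sum ≈ 0.2925+0.6338+0.4800+0.0550 ≈ 1.4612 m = S ✓

v_R_max = 39/20 m/s = 1.9500 m/s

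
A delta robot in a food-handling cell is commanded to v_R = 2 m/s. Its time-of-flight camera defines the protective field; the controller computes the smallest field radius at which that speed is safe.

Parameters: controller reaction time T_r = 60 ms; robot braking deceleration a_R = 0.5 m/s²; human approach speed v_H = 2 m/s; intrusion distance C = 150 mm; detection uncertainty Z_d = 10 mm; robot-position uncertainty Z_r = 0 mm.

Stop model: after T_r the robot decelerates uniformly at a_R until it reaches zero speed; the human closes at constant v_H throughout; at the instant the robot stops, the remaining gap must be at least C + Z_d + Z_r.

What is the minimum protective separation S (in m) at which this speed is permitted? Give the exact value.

braking lasts T_s = 2/(1/2) = 4.0000 s
reaction-phase robot travel = 2.0000·0.0600 = 0.1200 m
robot covers 2.0000·4.0000 − ½·0.5000·4.0000² = 4.0000 m while stopping
human over T_r+T_s: 2.0000·(0.0600+4.0000) = 8.1200 m
C+Z_d+Z_r = 0.1500+0.0100+0.0000 = 0.1600 m
S_min ≈ 0.1200+4.0000+8.1200+0.1600  ⇒  S_min = 62/5 m

S_min = 62/5 m = 12.4000 m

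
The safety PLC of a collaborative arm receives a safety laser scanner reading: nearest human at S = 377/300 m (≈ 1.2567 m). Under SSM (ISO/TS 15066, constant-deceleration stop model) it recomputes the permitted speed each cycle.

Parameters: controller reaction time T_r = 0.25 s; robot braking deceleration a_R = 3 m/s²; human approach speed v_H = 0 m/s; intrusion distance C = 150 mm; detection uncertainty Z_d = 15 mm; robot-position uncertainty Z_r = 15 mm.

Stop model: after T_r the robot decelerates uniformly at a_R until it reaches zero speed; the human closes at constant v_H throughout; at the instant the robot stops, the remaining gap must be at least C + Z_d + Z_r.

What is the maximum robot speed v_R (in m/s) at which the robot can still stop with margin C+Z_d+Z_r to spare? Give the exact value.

at the boundary: (1/6)·v² + (1/4)·v + (-323/300) = 0
  disc = (1/4)² − 4·(1/6)·(-323/300) = 2809/3600 ; √disc = 53/60
  v_R = (−(1/4) + 53/60) / (2·(1/6)) = 19/10 m/s
check:
stop time T_s = (19/10)/3 = 0.6333 s
reaction-phase robot travel = 1.9000·0.2500 = 0.4750 m
braking distance = 1.9000²/(2·3.0000) = 0.6017 m
human closes 0.0000·0.8833 = 0.0000 m
C+Z_d+Z_r = 0.1500+0.0150+0.0150 = 0.1800 m
sum ≈ 0.4750+0.6017+0.0000+0.1800 ≈ 1.2567 m = S ✓

v_R_max = 19/10 m/s = 1.9000 m/s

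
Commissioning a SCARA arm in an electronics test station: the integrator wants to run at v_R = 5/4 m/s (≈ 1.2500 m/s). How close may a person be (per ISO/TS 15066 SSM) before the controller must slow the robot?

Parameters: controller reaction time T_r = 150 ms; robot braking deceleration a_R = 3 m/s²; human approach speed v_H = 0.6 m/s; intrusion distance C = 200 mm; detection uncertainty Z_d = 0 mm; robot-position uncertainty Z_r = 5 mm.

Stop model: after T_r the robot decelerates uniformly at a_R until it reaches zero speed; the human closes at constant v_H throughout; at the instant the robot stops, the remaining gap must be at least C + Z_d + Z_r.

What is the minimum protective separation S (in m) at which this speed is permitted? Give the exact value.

T_s = v_R/a_R = (5/4)/3 = 0.4167 s
reaction-phase robot travel = 1.2500·0.1500 = 0.1875 m
braking distance = 1.2500²/(2·3.0000) = 0.2604 m
person approaches 0.6000·(0.1500+0.4167) = 0.3400 m
residual clearance needed = 0.2000+0.0000+0.0050 = 0.2050 m
S_min ≈ 0.1875+0.2604+0.3400+0.2050  ⇒  S_min = 2383/2400 m

S_min = 2383/2400 m = 0.9929 m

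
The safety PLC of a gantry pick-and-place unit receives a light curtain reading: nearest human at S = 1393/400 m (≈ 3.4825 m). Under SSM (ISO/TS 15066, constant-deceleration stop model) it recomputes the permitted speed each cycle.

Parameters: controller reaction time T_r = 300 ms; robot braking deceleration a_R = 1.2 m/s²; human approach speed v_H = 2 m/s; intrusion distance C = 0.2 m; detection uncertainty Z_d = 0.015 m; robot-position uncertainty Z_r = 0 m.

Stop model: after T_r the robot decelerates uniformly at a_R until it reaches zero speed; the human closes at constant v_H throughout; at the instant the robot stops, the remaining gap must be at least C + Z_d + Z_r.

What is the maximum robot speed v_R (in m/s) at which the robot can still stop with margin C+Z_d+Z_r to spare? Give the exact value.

at the boundary: (5/12)·v² + (59/30)·v + (-1067/400) = 0
  disc = (59/30)² − 4·(5/12)·(-1067/400) = 29929/3600 ; √disc = 173/60
  v_R = (−(59/30) + 173/60) / (2·(5/12)) = 11/10 m/s
check:
braking lasts T_s = (11/10)/(6/5) = 0.9167 s
robot in T_r: 1.1000·0.3000 = 0.3300 m
braking distance = 1.1000²/(2·1.2000) = 0.5042 m
human over T_r+T_s: 2.0000·(0.3000+0.9167) = 2.4333 m
residual clearance needed = 0.2000+0.0150+0.0000 = 0.2150 m
sum ≈ 0.3300+0.5042+2.4333+0.2150 ≈ 3.4825 m = S ✓

v_R_max = 11/10 m/s = 1.1000 m/s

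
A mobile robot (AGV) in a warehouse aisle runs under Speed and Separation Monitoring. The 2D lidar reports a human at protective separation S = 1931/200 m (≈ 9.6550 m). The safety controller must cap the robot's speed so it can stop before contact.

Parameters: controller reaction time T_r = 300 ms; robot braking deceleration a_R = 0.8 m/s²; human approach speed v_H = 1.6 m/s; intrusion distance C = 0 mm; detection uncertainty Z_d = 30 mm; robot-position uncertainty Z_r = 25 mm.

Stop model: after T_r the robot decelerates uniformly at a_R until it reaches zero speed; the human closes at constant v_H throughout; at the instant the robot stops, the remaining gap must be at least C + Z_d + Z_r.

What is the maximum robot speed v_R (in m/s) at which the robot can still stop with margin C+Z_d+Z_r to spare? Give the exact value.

v_R_max = 12/5 m/s = 2.4000 m/s

collect terms ⇒ (5/8)·v_R² + (23/10)·v_R + (-228/25) = 0
  disc = (23/10)² − 4·(5/8)·(-228/25) = 2809/100 ; √disc = 53/10
  v_R = (−(23/10) + 53/10) / (2·(5/8)) = 12/5 m/s
check:
stop time T_s = (12/5)/(4/5) = 3.0000 s
robot in T_r: 2.4000·0.3000 = 0.7200 m
robot covers 2.4000·3.0000 − ½·0.8000·3.0000² = 3.6000 m while stopping
person approaches 1.6000·(0.3000+3.0000) = 5.2800 m
residual clearance needed = 0.0000+0.0300+0.0250 = 0.0550 m
sum ≈ 0.7200+3.6000+5.2800+0.0550 ≈ 9.6550 m = S ✓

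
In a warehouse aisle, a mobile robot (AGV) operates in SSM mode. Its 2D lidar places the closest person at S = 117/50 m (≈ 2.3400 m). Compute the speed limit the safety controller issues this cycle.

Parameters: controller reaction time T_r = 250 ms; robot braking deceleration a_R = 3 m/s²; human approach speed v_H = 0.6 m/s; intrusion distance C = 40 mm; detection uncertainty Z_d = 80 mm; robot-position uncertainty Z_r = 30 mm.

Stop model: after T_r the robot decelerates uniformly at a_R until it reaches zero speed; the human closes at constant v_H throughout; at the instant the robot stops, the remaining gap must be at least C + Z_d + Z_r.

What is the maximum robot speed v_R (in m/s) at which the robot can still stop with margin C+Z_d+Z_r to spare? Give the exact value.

quadratic (1/6)·v² + (9/20)·v + (-51/25) = 0
  disc = (9/20)² − 4·(1/6)·(-51/25) = 25/16 ; √disc = 5/4
  v_R = (−(9/20) + 5/4) / (2·(1/6)) = 12/5 m/s
check:
stop time T_s = (12/5)/3 = 0.8000 s
robot covers v_R·T_r = 2.4000·0.2500 = 0.6000 m before braking
robot covers 2.4000·0.8000 − ½·3.0000·0.8000² = 0.9600 m while stopping
person approaches 0.6000·(0.2500+0.8000) = 0.6300 m
residual clearance needed = 0.0400+0.0800+0.0300 = 0.1500 m
sum ≈ 0.6000+0.9600+0.6300+0.1500 ≈ 2.3400 m = S ✓

v_R_max = 12/5 m/s = 2.4000 m/s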